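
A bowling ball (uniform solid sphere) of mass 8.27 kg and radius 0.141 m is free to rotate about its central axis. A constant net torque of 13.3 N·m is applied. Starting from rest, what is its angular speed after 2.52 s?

I = (2/5)MR² = (2/5)(8.27)(0.141)² = 0.06577 kg·m².
α = τ/I = 13.3/0.06577 = 202.2 rad/s².
ω = ω₀ + αt = 0 + (202.2)(2.52) = 509.6 rad/s.

ω ≈ 510 rad/s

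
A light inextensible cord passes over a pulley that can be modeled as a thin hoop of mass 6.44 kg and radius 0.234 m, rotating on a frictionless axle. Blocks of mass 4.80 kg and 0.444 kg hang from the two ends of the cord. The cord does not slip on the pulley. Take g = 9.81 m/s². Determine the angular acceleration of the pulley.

α ≈ 15.6 rad/s²

I = MR² = (6.44)(0.234)² = 0.3526 kg·m².
Heavier block: m₁g − T₁ = m₁a. Lighter block: T₂ − m₂g = m₂a.
Pulley: (T₁ − T₂)R = Iα = I(a/R), so T₁ − T₂ = (I/R²)a = 1·M_p a = 6.440·a.
Adding the three: (m₁ − m₂)g = (m₁ + m₂ + 6.440)a, so a = (4.80 − 0.444)(9.81)/(4.80 + 0.444 + 6.440) = 3.657 m/s².
α = a/R = 3.657/0.234 = 15.63 rad/s².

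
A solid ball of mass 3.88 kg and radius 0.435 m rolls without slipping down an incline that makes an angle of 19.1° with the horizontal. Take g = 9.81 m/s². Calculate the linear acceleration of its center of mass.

a ≈ 2.29 m/s²

Translation along the incline: Mg sinθ − f = Ma.
Rotation about the center: fR = Iα with I = (2/5)MR². No-slip gives a = αR, so f = (I/R²)a = (2/5)M a.
Substituting: Mg sinθ = (1 + 0.4000)Ma, so a = g sinθ/(1 + 0.4000) = (9.81) sin 19.1° / 1.400 = 2.293 m/s².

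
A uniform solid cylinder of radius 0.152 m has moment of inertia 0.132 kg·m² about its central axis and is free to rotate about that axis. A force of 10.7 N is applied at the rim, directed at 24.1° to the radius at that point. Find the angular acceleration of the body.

Only the tangential component produces torque: τ = F R sinθ = (10.7)(0.152) sin 24.1° = 0.6641 N·m.
Newton's second law for rotation, τ = Iα, gives α = τ/I = 0.6641/0.1320 = 5.031 rad/s².

α ≈ 5.03 rad/s²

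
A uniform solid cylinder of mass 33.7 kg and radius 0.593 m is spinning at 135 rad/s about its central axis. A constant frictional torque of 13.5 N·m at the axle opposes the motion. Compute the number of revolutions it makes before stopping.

≈ 637 revolutions

I = ½MR² = (1/2)(33.7)(0.593)² = 5.925 kg·m².
The net torque has magnitude 13.5 N·m, opposing ω.
|α| = τ/I = 13.50/5.925 = 2.278 rad/s² (deceleration).
ω² = ω₀² − 2|α|θ with ω = 0 ⇒ θ = ω₀²/(2|α|) = 4000 rad = 636.6 rev.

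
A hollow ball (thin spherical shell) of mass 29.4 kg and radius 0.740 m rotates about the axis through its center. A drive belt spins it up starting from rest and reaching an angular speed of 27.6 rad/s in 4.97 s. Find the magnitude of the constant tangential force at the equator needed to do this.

F ≈ 80.5 N

I = (2/3)MR² = (2/3)(29.4)(0.740)² = 10.73 kg·m².
α = Δω/Δt = (27.6 − 0)/4.97 = 5.553 rad/s².
The required torque is τ = Iα = (10.73)(5.553) = 59.60 N·m.
A tangential force at the equator gives τ = FR, so F = τ/R = 59.60/0.740 = 80.55 N.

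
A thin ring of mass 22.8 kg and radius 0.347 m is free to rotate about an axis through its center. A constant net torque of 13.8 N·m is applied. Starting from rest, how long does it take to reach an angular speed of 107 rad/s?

I = MR² = (22.8)(0.347)² = 2.745 kg·m².
α = τ/I = 13.8/2.745 = 5.027 rad/s².
ω = αt ⇒ t = ω/α = 107/5.027 = 21.29 s.

t ≈ 21.3 s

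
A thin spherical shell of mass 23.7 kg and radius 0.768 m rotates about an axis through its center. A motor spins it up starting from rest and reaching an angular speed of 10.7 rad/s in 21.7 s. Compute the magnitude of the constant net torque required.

I = (2/3)MR² = (2/3)(23.7)(0.768)² = 9.319 kg·m².
α = Δω/Δt = (10.7 − 0)/21.7 = 0.4931 rad/s².
τ = Iα = (9.319)(0.4931) = 4.595 N·m.

τ ≈ 4.60 N·m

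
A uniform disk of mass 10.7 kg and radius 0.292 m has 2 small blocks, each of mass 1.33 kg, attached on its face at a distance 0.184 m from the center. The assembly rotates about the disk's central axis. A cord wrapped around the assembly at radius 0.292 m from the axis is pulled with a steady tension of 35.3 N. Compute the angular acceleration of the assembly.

α ≈ 18.9 rad/s²

I_disk = ½MR² = ½(10.7)(0.292)² = 0.4562 kg·m².
I_blocks = 2·m·r² = 2(1.33)(0.184)² = 0.09006 kg·m².
Total I = 0.5462 kg·m².
τ = F r = (35.3)(0.292) = 10.31 N·m.
α = τ/I = 10.31/0.5462 = 18.87 rad/s².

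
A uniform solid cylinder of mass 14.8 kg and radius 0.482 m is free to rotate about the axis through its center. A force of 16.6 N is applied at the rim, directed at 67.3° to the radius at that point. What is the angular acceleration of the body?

I = ½MR² = (1/2)(14.8)(0.482)² = 1.719 kg·m².
Only the tangential component produces torque: τ = F R sinθ = (16.6)(0.482) sin 67.3° = 7.381 N·m.
Newton's second law for rotation, τ = Iα, gives α = τ/I = 7.381/1.719 = 4.294 rad/s².

α ≈ 4.29 rad/s²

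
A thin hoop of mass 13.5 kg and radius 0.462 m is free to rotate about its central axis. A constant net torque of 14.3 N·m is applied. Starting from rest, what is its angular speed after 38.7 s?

I = MR² = (13.5)(0.462)² = 2.881 kg·m².
α = τ/I = 14.3/2.881 = 4.963 rad/s².
ω = ω₀ + αt = 0 + (4.963)(38.7) = 192.1 rad/s.

ω ≈ 192 rad/s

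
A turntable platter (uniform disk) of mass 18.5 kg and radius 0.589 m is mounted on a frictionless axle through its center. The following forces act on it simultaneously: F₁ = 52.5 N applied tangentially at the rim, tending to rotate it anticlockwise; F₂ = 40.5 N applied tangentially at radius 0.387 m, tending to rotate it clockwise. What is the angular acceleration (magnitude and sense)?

I = ½MR² = (1/2)(18.5)(0.589)² = 3.209 kg·m².
Taking anticlockwise as positive: τ₁ = +(52.5)(0.589) = +30.92 N·m; τ₂ = −(40.5)(0.387) = −15.67 N·m.
Net torque τ = 15.25 N·m.
α = τ/I = 15.25/3.209 = 4.752 rad/s².

α ≈ 4.75 rad/s², anticlockwise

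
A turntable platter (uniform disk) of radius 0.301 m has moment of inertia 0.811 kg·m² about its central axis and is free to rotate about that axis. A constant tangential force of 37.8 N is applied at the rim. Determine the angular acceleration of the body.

α ≈ 14.0 rad/s²

τ = F R = (37.8)(0.301) = 11.38 N·m.
From τ = Iα: α = 11.38/0.8110 = 14.03 rad/s².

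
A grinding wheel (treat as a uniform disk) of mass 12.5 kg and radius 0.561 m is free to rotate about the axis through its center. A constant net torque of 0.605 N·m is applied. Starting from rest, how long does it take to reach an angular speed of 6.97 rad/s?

I = ½MR² = (1/2)(12.5)(0.561)² = 1.967 kg·m².
α = τ/I = 0.605/1.967 = 0.3076 rad/s².
ω = αt ⇒ t = ω/α = 6.97/0.3076 = 22.66 s.

t ≈ 22.7 s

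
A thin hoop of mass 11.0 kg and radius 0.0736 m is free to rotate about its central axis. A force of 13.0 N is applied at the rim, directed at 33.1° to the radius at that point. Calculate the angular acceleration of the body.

α ≈ 8.77 rad/s²

I = MR² = (11.0)(0.0736)² = 0.05959 kg·m².
Only the tangential component produces torque: τ = F R sinθ = (13.0)(0.0736) sin 33.1° = 0.5225 N·m.
From τ = Iα: α = 0.5225/0.05959 = 8.769 rad/s².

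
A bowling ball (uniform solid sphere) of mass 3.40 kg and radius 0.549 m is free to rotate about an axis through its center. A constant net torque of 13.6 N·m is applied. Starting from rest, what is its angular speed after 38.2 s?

ω ≈ 1270 rad/s

I = (2/5)MR² = (2/5)(3.40)(0.549)² = 0.4099 kg·m².
α = τ/I = 13.6/0.4099 = 33.18 rad/s².
ω = ω₀ + αt = 0 + (33.18)(38.2) = 1267 rad/s.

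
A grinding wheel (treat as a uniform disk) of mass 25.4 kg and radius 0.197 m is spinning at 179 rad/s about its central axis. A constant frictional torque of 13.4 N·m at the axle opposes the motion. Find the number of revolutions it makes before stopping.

I = ½MR² = (1/2)(25.4)(0.197)² = 0.4929 kg·m².
The net torque has magnitude 13.4 N·m, opposing ω.
|α| = τ/I = 13.40/0.4929 = 27.19 rad/s² (deceleration).
ω² = ω₀² − 2|α|θ with ω = 0 ⇒ θ = ω₀²/(2|α|) = 589.3 rad = 93.78 rev.

≈ 93.8 revolutions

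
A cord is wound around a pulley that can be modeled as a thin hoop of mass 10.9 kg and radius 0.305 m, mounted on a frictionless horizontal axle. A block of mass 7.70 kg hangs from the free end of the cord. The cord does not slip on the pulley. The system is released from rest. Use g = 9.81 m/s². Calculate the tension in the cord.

I = MR² = (10.9)(0.305)² = 1.014 kg·m².
Block: mg − T = ma. Pulley: TR = Iα. No-slip: a = αR, so T = (I/R²)a = 10.90·a.
Then mg = (m + 10.90)a, so a = (7.70)(9.81)/(7.70 + 10.90) = 4.061 m/s².
T = 10.90·a = 44.27 N.

T ≈ 44.3 N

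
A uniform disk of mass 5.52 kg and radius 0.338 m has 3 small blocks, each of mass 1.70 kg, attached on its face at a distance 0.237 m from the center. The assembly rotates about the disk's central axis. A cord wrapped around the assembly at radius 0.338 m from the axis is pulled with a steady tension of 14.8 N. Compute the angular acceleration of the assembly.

I_disk = ½MR² = ½(5.52)(0.338)² = 0.3153 kg·m².
I_blocks = 3·m·r² = 3(1.70)(0.237)² = 0.2865 kg·m².
Total I = 0.6018 kg·m².
τ = F r = (14.8)(0.338) = 5.002 N·m.
α = τ/I = 5.002/0.6018 = 8.313 rad/s².

α ≈ 8.31 rad/s²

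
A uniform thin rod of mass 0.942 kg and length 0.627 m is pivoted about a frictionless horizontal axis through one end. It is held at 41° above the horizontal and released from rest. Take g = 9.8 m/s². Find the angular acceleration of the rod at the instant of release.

α ≈ 17.7 rad/s²

About the pivot, I = (1/3)ML² = (1/3)(0.942)(0.627)² = 0.1234 kg·m².
The weight acts at the center, a distance L/2 = 0.3135 m from the pivot; τ = Mg(L/2) cos 41° = 2.184 N·m.
α = τ/I = 2.184/0.1234 = 17.69 rad/s².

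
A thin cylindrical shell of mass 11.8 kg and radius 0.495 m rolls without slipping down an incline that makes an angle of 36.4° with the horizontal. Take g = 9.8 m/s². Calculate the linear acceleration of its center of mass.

Translation along the incline: Mg sinθ − f = Ma.
Rotation about the center: fR = Iα with I = MR². No-slip gives a = αR, so f = (I/R²)a = M a.
Substituting: Mg sinθ = (1 + 1.000)Ma, so a = g sinθ/(1 + 1.000) = (9.8) sin 36.4° / 2.000 = 2.908 m/s².

a ≈ 2.91 m/s²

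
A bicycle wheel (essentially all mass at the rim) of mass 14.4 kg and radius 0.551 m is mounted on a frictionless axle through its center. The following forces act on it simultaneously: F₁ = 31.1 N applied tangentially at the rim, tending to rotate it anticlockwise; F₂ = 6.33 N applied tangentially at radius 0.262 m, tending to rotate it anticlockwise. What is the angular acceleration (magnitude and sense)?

α ≈ 4.30 rad/s², anticlockwise

I = MR² = (14.4)(0.551)² = 4.372 kg·m².
Taking anticlockwise as positive: τ₁ = +(31.1)(0.551) = +17.14 N·m; τ₂ = +(6.33)(0.262) = +1.658 N·m.
Net torque τ = 18.79 N·m.
α = τ/I = 18.79/4.372 = 4.299 rad/s².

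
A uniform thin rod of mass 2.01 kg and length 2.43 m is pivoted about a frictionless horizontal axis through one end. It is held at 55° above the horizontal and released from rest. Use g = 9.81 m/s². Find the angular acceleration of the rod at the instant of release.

α ≈ 3.47 rad/s²

About the pivot, I = (1/3)ML² = (1/3)(2.01)(2.43)² = 3.956 kg·m².
The weight acts at the center, a distance L/2 = 1.215 m from the pivot; τ = Mg(L/2) cos 55° = 13.74 N·m.
α = τ/I = 13.74/3.956 = 3.473 rad/s².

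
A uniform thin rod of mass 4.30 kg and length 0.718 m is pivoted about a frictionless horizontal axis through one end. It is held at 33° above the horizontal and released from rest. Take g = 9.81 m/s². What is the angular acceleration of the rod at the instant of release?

About the pivot, I = (1/3)ML² = (1/3)(4.30)(0.718)² = 0.7389 kg·m².
The weight acts at the center, a distance L/2 = 0.3590 m from the pivot; τ = Mg(L/2) cos 33° = 12.70 N·m.
α = τ/I = 12.70/0.7389 = 17.19 rad/s².

α ≈ 17.2 rad/s²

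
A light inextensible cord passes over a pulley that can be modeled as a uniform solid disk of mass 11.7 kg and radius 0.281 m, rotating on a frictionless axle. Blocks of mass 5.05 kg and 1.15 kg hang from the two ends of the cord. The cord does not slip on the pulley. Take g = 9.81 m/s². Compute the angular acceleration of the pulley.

α ≈ 11.3 rad/s²

I = ½MR² = (1/2)(11.7)(0.281)² = 0.4619 kg·m².
Heavier block: m₁g − T₁ = m₁a. Lighter block: T₂ − m₂g = m₂a.
Pulley: (T₁ − T₂)R = Iα = I(a/R), so T₁ − T₂ = (I/R²)a = (1/2)M_p a = 5.850·a.
Adding the three: (m₁ − m₂)g = (m₁ + m₂ + 5.850)a, so a = (5.05 − 1.15)(9.81)/(5.05 + 1.15 + 5.850) = 3.175 m/s².
α = a/R = 3.175/0.281 = 11.30 rad/s².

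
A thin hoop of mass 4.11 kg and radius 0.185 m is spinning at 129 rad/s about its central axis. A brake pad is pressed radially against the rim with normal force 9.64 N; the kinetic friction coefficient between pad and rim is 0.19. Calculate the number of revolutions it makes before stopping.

I = MR² = (4.11)(0.185)² = 0.1407 kg·m².
Friction force f = μN = (0.19)(9.64) = 1.832 N at the rim; torque magnitude τ = fR = 0.3388 N·m, opposing ω.
|α| = τ/I = 0.3388/0.1407 = 2.409 rad/s² (deceleration).
ω² = ω₀² − 2|α|θ with ω = 0 ⇒ θ = ω₀²/(2|α|) = 3454 rad = 549.7 rev.

≈ 550 revolutions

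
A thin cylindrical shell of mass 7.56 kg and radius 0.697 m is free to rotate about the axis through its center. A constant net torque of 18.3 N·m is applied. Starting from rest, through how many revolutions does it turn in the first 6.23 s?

≈ 15.4 revolutions

I = MR² = (7.56)(0.697)² = 3.673 kg·m².
α = τ/I = 18.3/3.673 = 4.983 rad/s².
θ = ½αt² = ½(4.983)(6.23)² = 96.70 rad.
Revolutions = θ/(2π) = 15.39.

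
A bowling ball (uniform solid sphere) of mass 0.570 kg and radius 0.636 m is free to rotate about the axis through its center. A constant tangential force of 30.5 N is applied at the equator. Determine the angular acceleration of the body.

I = (2/5)MR² = (2/5)(0.570)(0.636)² = 0.09223 kg·m².
τ = F R = (30.5)(0.636) = 19.40 N·m.
Newton's second law for rotation, τ = Iα, gives α = τ/I = 19.40/0.09223 = 210.3 rad/s².

α ≈ 210 rad/s²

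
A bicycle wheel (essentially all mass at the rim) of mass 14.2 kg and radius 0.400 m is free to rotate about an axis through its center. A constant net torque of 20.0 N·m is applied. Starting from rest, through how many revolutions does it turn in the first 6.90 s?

≈ 33.4 revolutions

I = MR² = (14.2)(0.400)² = 2.272 kg·m².
α = τ/I = 20.0/2.272 = 8.803 rad/s².
θ = ½αt² = ½(8.803)(6.90)² = 209.6 rad.
Revolutions = θ/(2π) = 33.35.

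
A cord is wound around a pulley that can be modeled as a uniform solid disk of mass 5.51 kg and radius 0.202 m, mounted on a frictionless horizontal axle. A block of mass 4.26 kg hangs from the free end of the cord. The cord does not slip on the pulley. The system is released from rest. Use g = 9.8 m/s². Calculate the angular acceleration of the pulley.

α ≈ 29.5 rad/s²

I = ½MR² = (1/2)(5.51)(0.202)² = 0.1124 kg·m².
Block: mg − T = ma. Pulley: TR = Iα. No-slip: a = αR, so T = (I/R²)a = 2.755·a.
Then mg = (m + 2.755)a, so a = (4.26)(9.8)/(4.26 + 2.755) = 5.951 m/s².
α = a/R = 5.951/0.202 = 29.46 rad/s².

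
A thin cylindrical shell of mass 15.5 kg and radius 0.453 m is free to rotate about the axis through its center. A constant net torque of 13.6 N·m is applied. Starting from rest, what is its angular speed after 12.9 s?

ω ≈ 55.2 rad/s

I = MR² = (15.5)(0.453)² = 3.181 kg·m².
α = τ/I = 13.6/3.181 = 4.276 rad/s².
ω = ω₀ + αt = 0 + (4.276)(12.9) = 55.16 rad/s.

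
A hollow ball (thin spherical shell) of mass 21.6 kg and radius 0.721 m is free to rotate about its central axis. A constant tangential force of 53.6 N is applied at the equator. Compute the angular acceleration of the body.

α ≈ 5.16 rad/s²

I = (2/3)MR² = (2/3)(21.6)(0.721)² = 7.486 kg·m².
τ = F R = (53.6)(0.721) = 38.65 N·m.
Newton's second law for rotation, τ = Iα, gives α = τ/I = 38.65/7.486 = 5.163 rad/s².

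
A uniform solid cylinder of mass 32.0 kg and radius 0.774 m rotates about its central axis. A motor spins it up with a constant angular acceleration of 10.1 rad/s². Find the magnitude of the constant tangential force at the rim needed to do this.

I = ½MR² = (1/2)(32.0)(0.774)² = 9.585 kg·m².
The required torque is τ = Iα = (9.585)(10.10) = 96.81 N·m.
A tangential force at the rim gives τ = FR, so F = τ/R = 96.81/0.774 = 125.1 N.

F ≈ 125 N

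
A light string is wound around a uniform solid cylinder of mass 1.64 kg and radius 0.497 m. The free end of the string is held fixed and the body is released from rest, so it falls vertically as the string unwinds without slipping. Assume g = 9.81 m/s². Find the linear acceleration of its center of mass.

Translation: Mg − T = Ma. Rotation about the center: TR = Iα with I = ½MR².
With a = αR: T = (I/R²)a = (1/2)M a, so Mg = (1 + 0.5000)Ma.
a = g/(1 + 0.5000) = 9.81/1.500 = 6.540 m/s².

a ≈ 6.54 m/s²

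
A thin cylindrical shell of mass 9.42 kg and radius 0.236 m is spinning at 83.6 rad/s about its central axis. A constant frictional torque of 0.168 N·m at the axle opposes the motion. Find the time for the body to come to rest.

I = MR² = (9.42)(0.236)² = 0.5247 kg·m².
The net torque has magnitude 0.168 N·m, opposing ω.
|α| = τ/I = 0.1680/0.5247 = 0.3202 rad/s² (deceleration).
0 = ω₀ − |α|t ⇒ t = ω₀/|α| = 83.6/0.3202 = 261.1 s.

t ≈ 261 s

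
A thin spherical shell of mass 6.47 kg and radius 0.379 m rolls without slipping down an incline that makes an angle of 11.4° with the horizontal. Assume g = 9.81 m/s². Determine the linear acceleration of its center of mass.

a ≈ 1.16 m/s²

Translation along the incline: Mg sinθ − f = Ma.
Rotation about the center: fR = Iα with I = (2/3)MR². No-slip gives a = αR, so f = (I/R²)a = (2/3)M a.
Substituting: Mg sinθ = (1 + 0.6667)Ma, so a = g sinθ/(1 + 0.6667) = (9.81) sin 11.4° / 1.667 = 1.163 m/s².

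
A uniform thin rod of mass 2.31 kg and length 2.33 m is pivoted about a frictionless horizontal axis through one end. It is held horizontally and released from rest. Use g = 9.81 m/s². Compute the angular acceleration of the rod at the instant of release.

About the pivot, I = (1/3)ML² = (1/3)(2.31)(2.33)² = 4.180 kg·m².
The weight acts at the center, a distance L/2 = 1.165 m from the pivot; τ = Mg(L/2) = 26.40 N·m.
α = τ/I = 26.40/4.180 = 6.315 rad/s².
(Equivalently α = (3g/(2L)) = 6.315 rad/s².)

α ≈ 6.32 rad/s²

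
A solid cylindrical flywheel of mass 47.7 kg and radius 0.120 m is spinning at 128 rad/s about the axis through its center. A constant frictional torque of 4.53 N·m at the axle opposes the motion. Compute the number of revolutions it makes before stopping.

≈ 98.8 revolutions

I = ½MR² = (1/2)(47.7)(0.120)² = 0.3434 kg·m².
The net torque has magnitude 4.53 N·m, opposing ω.
|α| = τ/I = 4.530/0.3434 = 13.19 rad/s² (deceleration).
ω² = ω₀² − 2|α|θ with ω = 0 ⇒ θ = ω₀²/(2|α|) = 621.1 rad = 98.85 rev.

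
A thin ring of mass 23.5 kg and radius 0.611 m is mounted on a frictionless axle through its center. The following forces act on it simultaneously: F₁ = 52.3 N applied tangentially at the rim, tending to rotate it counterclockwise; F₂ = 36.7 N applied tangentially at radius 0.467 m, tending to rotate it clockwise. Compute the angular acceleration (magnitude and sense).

I = MR² = (23.5)(0.611)² = 8.773 kg·m².
Taking counterclockwise as positive: τ₁ = +(52.3)(0.611) = +31.96 N·m; τ₂ = −(36.7)(0.467) = −17.14 N·m.
Net torque τ = 14.82 N·m.
α = τ/I = 14.82/8.773 = 1.689 rad/s².

α ≈ 1.69 rad/s², counterclockwise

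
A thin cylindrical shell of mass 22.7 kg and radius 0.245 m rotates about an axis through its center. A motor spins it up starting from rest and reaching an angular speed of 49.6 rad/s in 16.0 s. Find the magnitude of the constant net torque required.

τ ≈ 4.22 N·m

I = MR² = (22.7)(0.245)² = 1.363 kg·m².
α = Δω/Δt = (49.6 − 0)/16.0 = 3.100 rad/s².
τ = Iα = (1.363)(3.100) = 4.224 N·m.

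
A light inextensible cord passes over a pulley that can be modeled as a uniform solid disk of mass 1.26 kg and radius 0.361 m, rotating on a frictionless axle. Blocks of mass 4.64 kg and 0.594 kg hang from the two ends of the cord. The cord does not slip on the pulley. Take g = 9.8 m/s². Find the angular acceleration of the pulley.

I = ½MR² = (1/2)(1.26)(0.361)² = 0.08210 kg·m².
Heavier block: m₁g − T₁ = m₁a. Lighter block: T₂ − m₂g = m₂a.
Pulley: (T₁ − T₂)R = Iα = I(a/R), so T₁ − T₂ = (I/R²)a = (1/2)M_p a = 0.6300·a.
Adding the three: (m₁ − m₂)g = (m₁ + m₂ + 0.6300)a, so a = (4.64 − 0.594)(9.8)/(4.64 + 0.594 + 0.6300) = 6.762 m/s².
α = a/R = 6.762/0.361 = 18.73 rad/s².

α ≈ 18.7 rad/s²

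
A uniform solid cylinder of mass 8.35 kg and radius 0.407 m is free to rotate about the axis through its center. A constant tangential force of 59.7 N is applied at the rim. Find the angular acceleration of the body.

α ≈ 35.1 rad/s²

I = ½MR² = (1/2)(8.35)(0.407)² = 0.6916 kg·m².
τ = F R = (59.7)(0.407) = 24.30 N·m.
Newton's second law for rotation, τ = Iα, gives α = τ/I = 24.30/0.6916 = 35.13 rad/s².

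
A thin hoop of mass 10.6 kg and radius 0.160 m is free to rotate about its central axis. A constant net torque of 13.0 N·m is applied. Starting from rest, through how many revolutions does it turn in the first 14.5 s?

I = MR² = (10.6)(0.160)² = 0.2714 kg·m².
α = τ/I = 13.0/0.2714 = 47.91 rad/s².
θ = ½αt² = ½(47.91)(14.5)² = 5036 rad.
Revolutions = θ/(2π) = 801.5.

≈ 802 revolutions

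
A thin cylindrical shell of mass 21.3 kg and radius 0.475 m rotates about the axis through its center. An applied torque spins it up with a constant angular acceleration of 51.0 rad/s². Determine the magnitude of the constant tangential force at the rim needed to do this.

F ≈ 516 N

I = MR² = (21.3)(0.475)² = 4.806 kg·m².
The required torque is τ = Iα = (4.806)(51.00) = 245.1 N·m.
A tangential force at the rim gives τ = FR, so F = τ/R = 245.1/0.475 = 516.0 N.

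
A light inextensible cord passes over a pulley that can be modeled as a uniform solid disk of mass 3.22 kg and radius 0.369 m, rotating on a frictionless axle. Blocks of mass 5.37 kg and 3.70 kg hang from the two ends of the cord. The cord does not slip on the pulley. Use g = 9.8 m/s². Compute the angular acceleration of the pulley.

α ≈ 4.15 rad/s²

I = ½MR² = (1/2)(3.22)(0.369)² = 0.2192 kg·m².
Heavier block: m₁g − T₁ = m₁a. Lighter block: T₂ − m₂g = m₂a.
Pulley: (T₁ − T₂)R = Iα = I(a/R), so T₁ − T₂ = (I/R²)a = (1/2)M_p a = 1.610·a.
Adding the three: (m₁ − m₂)g = (m₁ + m₂ + 1.610)a, so a = (5.37 − 3.70)(9.8)/(5.37 + 3.70 + 1.610) = 1.532 m/s².
α = a/R = 1.532/0.369 = 4.153 rad/s².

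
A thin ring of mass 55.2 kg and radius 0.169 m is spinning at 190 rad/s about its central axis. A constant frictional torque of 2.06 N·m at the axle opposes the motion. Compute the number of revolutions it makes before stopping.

≈ 2200 revolutions

I = MR² = (55.2)(0.169)² = 1.577 kg·m².
The net torque has magnitude 2.06 N·m, opposing ω.
|α| = τ/I = 2.060/1.577 = 1.307 rad/s² (deceleration).
ω² = ω₀² − 2|α|θ with ω = 0 ⇒ θ = ω₀²/(2|α|) = 13810 rad = 2199 rev.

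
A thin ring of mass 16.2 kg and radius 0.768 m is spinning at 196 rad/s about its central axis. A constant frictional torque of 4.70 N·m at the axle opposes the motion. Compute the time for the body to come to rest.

t ≈ 398 s

I = MR² = (16.2)(0.768)² = 9.555 kg·m².
The net torque has magnitude 4.70 N·m, opposing ω.
|α| = τ/I = 4.700/9.555 = 0.4919 rad/s² (deceleration).
0 = ω₀ − |α|t ⇒ t = ω₀/|α| = 196/0.4919 = 398.5 s.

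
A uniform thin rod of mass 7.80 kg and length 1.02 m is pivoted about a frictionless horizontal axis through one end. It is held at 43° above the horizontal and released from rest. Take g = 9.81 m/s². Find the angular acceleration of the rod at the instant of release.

About the pivot, I = (1/3)ML² = (1/3)(7.80)(1.02)² = 2.705 kg·m².
The weight acts at the center, a distance L/2 = 0.5100 m from the pivot; τ = Mg(L/2) cos 43° = 28.54 N·m.
α = τ/I = 28.54/2.705 = 10.55 rad/s².

α ≈ 10.6 rad/s²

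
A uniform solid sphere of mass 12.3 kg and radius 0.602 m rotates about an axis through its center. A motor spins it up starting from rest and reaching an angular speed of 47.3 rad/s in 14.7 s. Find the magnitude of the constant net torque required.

I = (2/5)MR² = (2/5)(12.3)(0.602)² = 1.783 kg·m².
α = Δω/Δt = (47.3 − 0)/14.7 = 3.218 rad/s².
τ = Iα = (1.783)(3.218) = 5.737 N·m.

τ ≈ 5.74 N·m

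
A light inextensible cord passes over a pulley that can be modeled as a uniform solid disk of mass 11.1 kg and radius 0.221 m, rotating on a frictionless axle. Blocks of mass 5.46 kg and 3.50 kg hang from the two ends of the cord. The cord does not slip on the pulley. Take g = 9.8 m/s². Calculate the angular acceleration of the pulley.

α ≈ 5.99 rad/s²

I = ½MR² = (1/2)(11.1)(0.221)² = 0.2711 kg·m².
Heavier block: m₁g − T₁ = m₁a. Lighter block: T₂ − m₂g = m₂a.
Pulley: (T₁ − T₂)R = Iα = I(a/R), so T₁ − T₂ = (I/R²)a = (1/2)M_p a = 5.550·a.
Adding the three: (m₁ − m₂)g = (m₁ + m₂ + 5.550)a, so a = (5.46 − 3.50)(9.8)/(5.46 + 3.50 + 5.550) = 1.324 m/s².
α = a/R = 1.324/0.221 = 5.990 rad/s².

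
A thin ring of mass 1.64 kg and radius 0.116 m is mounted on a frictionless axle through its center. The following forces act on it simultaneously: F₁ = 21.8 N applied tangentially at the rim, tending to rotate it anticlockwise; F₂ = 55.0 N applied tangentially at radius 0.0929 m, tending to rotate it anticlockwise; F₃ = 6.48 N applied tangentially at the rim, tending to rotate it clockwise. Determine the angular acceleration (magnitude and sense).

α ≈ 312 rad/s², anticlockwise

I = MR² = (1.64)(0.116)² = 0.02207 kg·m².
Taking anticlockwise as positive: τ₁ = +(21.8)(0.116) = +2.529 N·m; τ₂ = +(55.0)(0.0929) = +5.109 N·m; τ₃ = −(6.48)(0.116) = −0.7517 N·m.
Net torque τ = 6.887 N·m.
α = τ/I = 6.887/0.02207 = 312.1 rad/s².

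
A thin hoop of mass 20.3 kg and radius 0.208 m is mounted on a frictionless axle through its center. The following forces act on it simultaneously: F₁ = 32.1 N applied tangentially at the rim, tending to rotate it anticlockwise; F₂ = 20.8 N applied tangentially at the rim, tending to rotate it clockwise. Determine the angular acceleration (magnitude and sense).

I = MR² = (20.3)(0.208)² = 0.8783 kg·m².
Taking anticlockwise as positive: τ₁ = +(32.1)(0.208) = +6.677 N·m; τ₂ = −(20.8)(0.208) = −4.326 N·m.
Net torque τ = 2.350 N·m.
α = τ/I = 2.350/0.8783 = 2.676 rad/s².

α ≈ 2.68 rad/s², anticlockwise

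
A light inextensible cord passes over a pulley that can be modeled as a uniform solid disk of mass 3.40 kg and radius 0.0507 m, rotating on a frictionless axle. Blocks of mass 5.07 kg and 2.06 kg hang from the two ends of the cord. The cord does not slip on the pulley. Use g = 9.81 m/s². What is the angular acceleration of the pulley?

I = ½MR² = (1/2)(3.40)(0.0507)² = 0.004370 kg·m².
Heavier block: m₁g − T₁ = m₁a. Lighter block: T₂ − m₂g = m₂a.
Pulley: (T₁ − T₂)R = Iα = I(a/R), so T₁ − T₂ = (I/R²)a = (1/2)M_p a = 1.700·a.
Adding the three: (m₁ − m₂)g = (m₁ + m₂ + 1.700)a, so a = (5.07 − 2.06)(9.81)/(5.07 + 2.06 + 1.700) = 3.344 m/s².
α = a/R = 3.344/0.0507 = 65.96 rad/s².

α ≈ 66.0 rad/s²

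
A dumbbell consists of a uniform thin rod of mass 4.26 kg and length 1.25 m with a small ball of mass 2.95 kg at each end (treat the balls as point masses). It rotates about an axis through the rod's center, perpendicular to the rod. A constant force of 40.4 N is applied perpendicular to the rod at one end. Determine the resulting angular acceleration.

α ≈ 8.83 rad/s²

I_rod = (1/12)ML² = (1/12)(4.26)(1.25)² = 0.5547 kg·m².
I_balls = 2·m·(L/2)² = 2(2.95)(0.6250)² = 2.305 kg·m².
Total I = 2.859 kg·m².
τ = F·(L/2) = (40.4)(0.625) = 25.25 N·m.
α = τ/I = 25.25/2.859 = 8.831 rad/s².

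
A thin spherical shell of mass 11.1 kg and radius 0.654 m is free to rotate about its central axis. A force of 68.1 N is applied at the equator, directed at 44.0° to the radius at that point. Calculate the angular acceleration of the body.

α ≈ 9.77 rad/s²

I = (2/3)MR² = (2/3)(11.1)(0.654)² = 3.165 kg·m².
Only the tangential component produces torque: τ = F R sinθ = (68.1)(0.654) sin 44.0° = 30.94 N·m.
From τ = Iα: α = 30.94/3.165 = 9.775 rad/s².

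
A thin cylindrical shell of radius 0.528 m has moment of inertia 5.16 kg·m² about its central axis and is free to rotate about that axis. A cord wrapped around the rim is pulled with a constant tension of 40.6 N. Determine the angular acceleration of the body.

α ≈ 4.15 rad/s²

τ = F R = (40.6)(0.528) = 21.44 N·m.
Newton's second law for rotation, τ = Iα, gives α = τ/I = 21.44/5.160 = 4.154 rad/s².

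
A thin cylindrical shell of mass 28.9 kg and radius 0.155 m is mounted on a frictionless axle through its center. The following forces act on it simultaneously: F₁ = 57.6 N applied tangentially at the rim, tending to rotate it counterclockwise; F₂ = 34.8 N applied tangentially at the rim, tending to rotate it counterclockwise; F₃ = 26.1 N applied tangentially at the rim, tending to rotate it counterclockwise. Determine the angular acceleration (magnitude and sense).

I = MR² = (28.9)(0.155)² = 0.6943 kg·m².
Taking counterclockwise as positive: τ₁ = +(57.6)(0.155) = +8.928 N·m; τ₂ = +(34.8)(0.155) = +5.394 N·m; τ₃ = +(26.1)(0.155) = +4.046 N·m.
Net torque τ = 18.37 N·m.
α = τ/I = 18.37/0.6943 = 26.45 rad/s².

α ≈ 26.5 rad/s², counterclockwise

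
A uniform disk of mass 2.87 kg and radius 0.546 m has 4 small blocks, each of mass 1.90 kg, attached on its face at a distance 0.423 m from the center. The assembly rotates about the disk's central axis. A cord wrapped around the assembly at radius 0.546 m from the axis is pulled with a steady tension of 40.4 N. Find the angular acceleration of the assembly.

α ≈ 12.3 rad/s²

I_disk = ½MR² = ½(2.87)(0.546)² = 0.4278 kg·m².
I_blocks = 4·m·r² = 4(1.90)(0.423)² = 1.360 kg·m².
Total I = 1.788 kg·m².
τ = F r = (40.4)(0.546) = 22.06 N·m.
α = τ/I = 22.06/1.788 = 12.34 rad/s².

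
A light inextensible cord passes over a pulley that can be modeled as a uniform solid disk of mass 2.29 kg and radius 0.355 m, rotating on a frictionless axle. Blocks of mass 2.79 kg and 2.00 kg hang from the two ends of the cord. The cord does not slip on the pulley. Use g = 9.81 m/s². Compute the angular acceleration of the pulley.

α ≈ 3.68 rad/s²

I = ½MR² = (1/2)(2.29)(0.355)² = 0.1443 kg·m².
Heavier block: m₁g − T₁ = m₁a. Lighter block: T₂ − m₂g = m₂a.
Pulley: (T₁ − T₂)R = Iα = I(a/R), so T₁ − T₂ = (I/R²)a = (1/2)M_p a = 1.145·a.
Adding the three: (m₁ − m₂)g = (m₁ + m₂ + 1.145)a, so a = (2.79 − 2.00)(9.81)/(2.79 + 2.00 + 1.145) = 1.306 m/s².
α = a/R = 1.306/0.355 = 3.678 rad/s².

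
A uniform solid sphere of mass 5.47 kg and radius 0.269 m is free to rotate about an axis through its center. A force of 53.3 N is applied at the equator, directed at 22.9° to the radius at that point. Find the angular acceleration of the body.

I = (2/5)MR² = (2/5)(5.47)(0.269)² = 0.1583 kg·m².
Only the tangential component produces torque: τ = F R sinθ = (53.3)(0.269) sin 22.9° = 5.579 N·m.
Newton's second law for rotation, τ = Iα, gives α = τ/I = 5.579/0.1583 = 35.24 rad/s².

α ≈ 35.2 rad/s²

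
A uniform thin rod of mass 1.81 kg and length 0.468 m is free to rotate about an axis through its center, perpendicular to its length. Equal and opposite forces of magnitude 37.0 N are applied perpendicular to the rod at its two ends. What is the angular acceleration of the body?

α ≈ 524 rad/s²

I = (1/12)ML² = (1/12)(1.81)(0.468)² = 0.03304 kg·m².
The couple gives τ = F·(L/2) + F·(L/2) = F L = (37.0)(0.468) = 17.32 N·m.
From τ = Iα: α = 17.32/0.03304 = 524.2 rad/s².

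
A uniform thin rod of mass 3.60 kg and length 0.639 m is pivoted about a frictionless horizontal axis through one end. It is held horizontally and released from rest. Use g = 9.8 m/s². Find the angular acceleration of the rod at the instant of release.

About the pivot, I = (1/3)ML² = (1/3)(3.60)(0.639)² = 0.4900 kg·m².
The weight acts at the center, a distance L/2 = 0.3195 m from the pivot; τ = Mg(L/2) = 11.27 N·m.
α = τ/I = 11.27/0.4900 = 23.00 rad/s².
(Equivalently α = (3g/(2L)) = 23.00 rad/s².)

α ≈ 23.0 rad/s²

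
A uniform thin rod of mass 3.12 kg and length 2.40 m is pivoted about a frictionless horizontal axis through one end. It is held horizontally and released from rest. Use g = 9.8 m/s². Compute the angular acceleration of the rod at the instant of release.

α ≈ 6.12 rad/s²

About the pivot, I = (1/3)ML² = (1/3)(3.12)(2.40)² = 5.990 kg·m².
The weight acts at the center, a distance L/2 = 1.200 m from the pivot; τ = Mg(L/2) = 36.69 N·m.
α = τ/I = 36.69/5.990 = 6.125 rad/s².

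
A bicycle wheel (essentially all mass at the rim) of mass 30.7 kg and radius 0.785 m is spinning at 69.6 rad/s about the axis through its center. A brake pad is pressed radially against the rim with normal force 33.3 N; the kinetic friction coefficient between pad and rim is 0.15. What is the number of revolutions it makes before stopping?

I = MR² = (30.7)(0.785)² = 18.92 kg·m².
Friction force f = μN = (0.15)(33.3) = 4.995 N at the rim; torque magnitude τ = fR = 3.921 N·m, opposing ω.
|α| = τ/I = 3.921/18.92 = 0.2073 rad/s² (deceleration).
ω² = ω₀² − 2|α|θ with ω = 0 ⇒ θ = ω₀²/(2|α|) = 11690 rad = 1860 rev.

≈ 1860 revolutions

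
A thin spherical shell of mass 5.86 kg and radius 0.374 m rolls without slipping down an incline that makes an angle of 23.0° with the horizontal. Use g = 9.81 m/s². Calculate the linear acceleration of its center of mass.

a ≈ 2.30 m/s²

Translation along the incline: Mg sinθ − f = Ma.
Rotation about the center: fR = Iα with I = (2/3)MR². No-slip gives a = αR, so f = (I/R²)a = (2/3)M a.
Substituting: Mg sinθ = (1 + 0.6667)Ma, so a = g sinθ/(1 + 0.6667) = (9.81) sin 23.0° / 1.667 = 2.300 m/s².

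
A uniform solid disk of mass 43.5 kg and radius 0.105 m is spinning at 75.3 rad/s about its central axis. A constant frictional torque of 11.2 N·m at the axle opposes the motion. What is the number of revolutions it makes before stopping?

I = ½MR² = (1/2)(43.5)(0.105)² = 0.2398 kg·m².
The net torque has magnitude 11.2 N·m, opposing ω.
|α| = τ/I = 11.20/0.2398 = 46.71 rad/s² (deceleration).
ω² = ω₀² − 2|α|θ with ω = 0 ⇒ θ = ω₀²/(2|α|) = 60.70 rad = 9.661 rev.

≈ 9.66 revolutions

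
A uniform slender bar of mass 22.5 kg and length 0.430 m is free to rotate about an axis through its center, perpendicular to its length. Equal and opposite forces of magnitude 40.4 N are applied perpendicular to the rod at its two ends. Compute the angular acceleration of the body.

I = (1/12)ML² = (1/12)(22.5)(0.430)² = 0.3467 kg·m².
The couple gives τ = F·(L/2) + F·(L/2) = F L = (40.4)(0.430) = 17.37 N·m.
From τ = Iα: α = 17.37/0.3467 = 50.11 rad/s².

α ≈ 50.1 rad/s²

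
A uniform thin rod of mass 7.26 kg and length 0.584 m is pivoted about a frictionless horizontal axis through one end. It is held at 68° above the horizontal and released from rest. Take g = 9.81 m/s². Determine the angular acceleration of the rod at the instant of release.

α ≈ 9.44 rad/s²

About the pivot, I = (1/3)ML² = (1/3)(7.26)(0.584)² = 0.8254 kg·m².
The weight acts at the center, a distance L/2 = 0.2920 m from the pivot; τ = Mg(L/2) cos 68° = 7.790 N·m.
α = τ/I = 7.790/0.8254 = 9.439 rad/s².
(Equivalently α = (3g/(2L)) cos 68° = 9.439 rad/s².)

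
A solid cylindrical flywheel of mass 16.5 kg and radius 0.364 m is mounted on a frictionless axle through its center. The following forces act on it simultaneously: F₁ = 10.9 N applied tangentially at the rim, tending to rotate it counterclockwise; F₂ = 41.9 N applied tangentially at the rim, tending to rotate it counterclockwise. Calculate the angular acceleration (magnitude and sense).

α ≈ 17.6 rad/s², counterclockwise

I = ½MR² = (1/2)(16.5)(0.364)² = 1.093 kg·m².
Taking counterclockwise as positive: τ₁ = +(10.9)(0.364) = +3.968 N·m; τ₂ = +(41.9)(0.364) = +15.25 N·m.
Net torque τ = 19.22 N·m.
α = τ/I = 19.22/1.093 = 17.58 rad/s².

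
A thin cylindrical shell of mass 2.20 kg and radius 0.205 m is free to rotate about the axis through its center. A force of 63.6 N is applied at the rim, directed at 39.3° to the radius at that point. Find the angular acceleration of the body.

α ≈ 89.3 rad/s²

I = MR² = (2.20)(0.205)² = 0.09245 kg·m².
Only the tangential component produces torque: τ = F R sinθ = (63.6)(0.205) sin 39.3° = 8.258 N·m.
Newton's second law for rotation, τ = Iα, gives α = τ/I = 8.258/0.09245 = 89.32 rad/s².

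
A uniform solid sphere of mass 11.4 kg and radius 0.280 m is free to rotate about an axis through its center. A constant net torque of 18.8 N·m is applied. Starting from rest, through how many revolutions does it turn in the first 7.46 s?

I = (2/5)MR² = (2/5)(11.4)(0.280)² = 0.3575 kg·m².
α = τ/I = 18.8/0.3575 = 52.59 rad/s².
θ = ½αt² = ½(52.59)(7.46)² = 1463 rad.
Revolutions = θ/(2π) = 232.9.

≈ 233 revolutions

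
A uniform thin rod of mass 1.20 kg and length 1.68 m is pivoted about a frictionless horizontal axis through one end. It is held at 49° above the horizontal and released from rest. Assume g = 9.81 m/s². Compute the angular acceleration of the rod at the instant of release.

About the pivot, I = (1/3)ML² = (1/3)(1.20)(1.68)² = 1.129 kg·m².
The weight acts at the center, a distance L/2 = 0.8400 m from the pivot; τ = Mg(L/2) cos 49° = 6.487 N·m.
α = τ/I = 6.487/1.129 = 5.746 rad/s².
(Equivalently α = (3g/(2L)) cos 49° = 5.746 rad/s².)

α ≈ 5.75 rad/s²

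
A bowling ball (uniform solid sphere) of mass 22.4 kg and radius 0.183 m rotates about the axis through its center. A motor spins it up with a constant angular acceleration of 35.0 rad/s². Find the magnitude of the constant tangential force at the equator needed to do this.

F ≈ 57.4 N

I = (2/5)MR² = (2/5)(22.4)(0.183)² = 0.3001 kg·m².
The required torque is τ = Iα = (0.3001)(35.00) = 10.50 N·m.
A tangential force at the equator gives τ = FR, so F = τ/R = 10.50/0.183 = 57.39 N.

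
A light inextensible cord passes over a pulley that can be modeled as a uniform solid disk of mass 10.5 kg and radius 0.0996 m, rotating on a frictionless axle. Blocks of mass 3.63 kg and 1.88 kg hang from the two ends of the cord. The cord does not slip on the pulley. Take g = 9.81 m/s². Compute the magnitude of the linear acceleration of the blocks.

a ≈ 1.60 m/s²

I = ½MR² = (1/2)(10.5)(0.0996)² = 0.05208 kg·m².
Heavier block: m₁g − T₁ = m₁a. Lighter block: T₂ − m₂g = m₂a.
Pulley: (T₁ − T₂)R = Iα = I(a/R), so T₁ − T₂ = (I/R²)a = (1/2)M_p a = 5.250·a.
Adding the three: (m₁ − m₂)g = (m₁ + m₂ + 5.250)a, so a = (3.63 − 1.88)(9.81)/(3.63 + 1.88 + 5.250) = 1.595 m/s².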